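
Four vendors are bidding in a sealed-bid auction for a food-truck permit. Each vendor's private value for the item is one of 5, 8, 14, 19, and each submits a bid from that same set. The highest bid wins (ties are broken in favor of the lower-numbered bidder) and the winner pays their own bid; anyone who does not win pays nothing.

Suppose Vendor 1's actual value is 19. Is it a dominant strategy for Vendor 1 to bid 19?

No

Consider the case where Vendor 2 bids 5, Vendor 3 bids 5 and Vendor 4 bids 5.
Truthful bid 19: wins, pays 19, utility 19 - 19 = 0.
Bid 5 instead: wins, pays 5, utility 19 - 5 = 14.
Since 14 > 0, bidding 5 is strictly better here, so truthful bidding is not dominant.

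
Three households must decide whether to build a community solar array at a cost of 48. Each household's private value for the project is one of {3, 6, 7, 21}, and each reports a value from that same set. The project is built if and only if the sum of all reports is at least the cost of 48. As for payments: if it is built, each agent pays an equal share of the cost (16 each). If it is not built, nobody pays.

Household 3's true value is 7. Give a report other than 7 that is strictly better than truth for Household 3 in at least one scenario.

3

Suppose Household 1 reports 21 and Household 2 reports 21.
Report 7: project built, pays 16, utility 7 - 16 = -9.
Report 3: project not built, utility 0.
So reporting 3 beats truth here (0 > -9).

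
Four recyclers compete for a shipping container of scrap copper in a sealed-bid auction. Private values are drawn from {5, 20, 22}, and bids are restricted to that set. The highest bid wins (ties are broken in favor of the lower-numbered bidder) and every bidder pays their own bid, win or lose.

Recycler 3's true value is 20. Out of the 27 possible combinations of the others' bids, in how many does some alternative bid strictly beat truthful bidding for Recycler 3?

Others bid (5, 5, 22): truth gives -20; bid 22 gives -2 > -20. Violating.
Others bid (5, 20, 5): truth gives -20; bid 22 gives -2 > -20. Violating.
Others bid (5, 20, 20): truth gives -20; bid 22 gives -2 > -20. Violating.
Others bid (5, 20, 22): truth gives -20; bid 22 gives -2 > -20. Violating.
Others bid (5, 5, 5): truth gives 0; no alternative beats it.
Others bid (5, 5, 20): truth gives 0; no alternative beats it.
(Checking all 27 profiles: 25 have a profitable deviation, 2 do not.)

25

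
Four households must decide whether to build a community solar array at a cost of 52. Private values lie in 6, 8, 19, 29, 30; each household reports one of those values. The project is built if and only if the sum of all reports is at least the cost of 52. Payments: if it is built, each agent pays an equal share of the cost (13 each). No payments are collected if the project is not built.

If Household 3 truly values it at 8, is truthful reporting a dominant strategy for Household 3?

Consider the case where Household 1 reports 6, Household 2 reports 8 and Household 4 reports 30.
Truthful report 8: project built, pays 13, utility 8 - 13 = -5.
Report 6 instead: project not built, utility 0.
Since 0 > -5, reporting 6 is strictly better here, so truthful reporting is not dominant.

No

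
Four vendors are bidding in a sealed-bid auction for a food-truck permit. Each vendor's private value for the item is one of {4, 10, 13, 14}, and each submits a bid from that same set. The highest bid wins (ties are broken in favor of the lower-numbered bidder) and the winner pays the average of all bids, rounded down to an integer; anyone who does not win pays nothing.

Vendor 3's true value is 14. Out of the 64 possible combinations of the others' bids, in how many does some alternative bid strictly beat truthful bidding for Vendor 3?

5

Others bid (4, 4, 4): truth gives 8; bid 10 gives 9 > 8. Violating.
Others bid (4, 4, 10): truth gives 6; bid 10 gives 7 > 6. Violating.
Others bid (4, 10, 4): truth gives 6; bid 13 gives 7 > 6. Violating.
Others bid (10, 4, 4): truth gives 6; bid 13 gives 7 > 6. Violating.
Others bid (4, 4, 13): truth gives 6; no alternative beats it.
Others bid (4, 4, 14): truth gives 5; no alternative beats it.
(Checking all 64 profiles: 5 have a profitable deviation, 59 do not.)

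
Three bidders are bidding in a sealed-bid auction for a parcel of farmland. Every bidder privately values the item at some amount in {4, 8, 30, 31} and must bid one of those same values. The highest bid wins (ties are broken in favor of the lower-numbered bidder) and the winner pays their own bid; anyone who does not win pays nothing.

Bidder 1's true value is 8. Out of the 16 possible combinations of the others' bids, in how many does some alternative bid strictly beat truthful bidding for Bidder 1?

Others bid (4, 4): truth gives 0; bid 4 gives 4 > 0. Violating.
Others bid (4, 8): truth gives 0; no alternative beats it.
Others bid (4, 30): truth gives 0; no alternative beats it.
(Checking all 16 profiles: 1 has a profitable deviation, 15 do not.)

1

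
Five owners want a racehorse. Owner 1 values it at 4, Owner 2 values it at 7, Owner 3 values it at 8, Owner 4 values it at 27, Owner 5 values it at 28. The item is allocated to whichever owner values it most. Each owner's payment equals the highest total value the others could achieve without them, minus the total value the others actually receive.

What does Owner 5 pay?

27

Owner 5 has the highest value and receives the item.
Without Owner 5, the item would go to the next-highest value, 27, so the others could achieve 27.
With Owner 5 present and winning, the others receive nothing, so their total is 0.
Payment = 27 - 0 = 27.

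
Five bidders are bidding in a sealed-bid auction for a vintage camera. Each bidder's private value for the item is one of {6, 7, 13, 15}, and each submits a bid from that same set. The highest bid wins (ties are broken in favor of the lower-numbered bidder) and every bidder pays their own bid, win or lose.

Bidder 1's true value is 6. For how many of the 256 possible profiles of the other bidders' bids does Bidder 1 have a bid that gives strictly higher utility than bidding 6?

Others bid (6, 6, 6, 7): truth gives -6; bid 7 gives -1 > -6. Violating.
Others bid (6, 6, 7, 6): truth gives -6; bid 7 gives -1 > -6. Violating.
Others bid (6, 6, 7, 7): truth gives -6; bid 7 gives -1 > -6. Violating.
Others bid (6, 7, 6, 6): truth gives -6; bid 7 gives -1 > -6. Violating.
Others bid (6, 6, 6, 6): truth gives 0; no alternative beats it.
Others bid (6, 6, 6, 13): truth gives -6; no alternative beats it.
(Checking all 256 profiles: 15 have a profitable deviation, 241 do not.)

15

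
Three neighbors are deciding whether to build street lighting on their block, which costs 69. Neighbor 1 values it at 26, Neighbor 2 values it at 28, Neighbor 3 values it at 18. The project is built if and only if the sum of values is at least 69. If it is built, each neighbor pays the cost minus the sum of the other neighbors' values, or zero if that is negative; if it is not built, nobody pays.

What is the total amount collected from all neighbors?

Total value 72 ≥ cost 69, so it is built.
Neighbor 1: others sum to 46; max(0, 69 - 46) = 23.
Neighbor 2: others sum to 44; max(0, 69 - 44) = 25.
Neighbor 3: others sum to 54; max(0, 69 - 54) = 15.
Total collected = 23 + 25 + 15 = 63.

63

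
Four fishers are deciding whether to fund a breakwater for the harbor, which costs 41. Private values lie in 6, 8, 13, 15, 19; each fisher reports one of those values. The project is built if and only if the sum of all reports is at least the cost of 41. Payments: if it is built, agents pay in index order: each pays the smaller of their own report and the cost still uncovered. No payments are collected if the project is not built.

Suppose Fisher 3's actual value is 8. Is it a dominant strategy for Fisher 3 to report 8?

Consider the case where Fisher 1 reports 6, Fisher 2 reports 13 and Fisher 4 reports 19.
Truthful report 8: project built, pays 8, utility 8 - 8 = 0.
Report 6 instead: project built, pays 6, utility 8 - 6 = 2.
Since 2 > 0, reporting 6 is strictly better here, so truthful reporting is not dominant.

No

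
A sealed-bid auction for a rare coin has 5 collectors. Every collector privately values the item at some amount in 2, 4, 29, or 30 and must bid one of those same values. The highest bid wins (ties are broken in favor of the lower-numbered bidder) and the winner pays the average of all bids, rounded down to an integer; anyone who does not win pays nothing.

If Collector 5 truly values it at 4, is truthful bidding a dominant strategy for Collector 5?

Check each profile of the others' bids and compare truth against every alternative bid.
Others bid (2, 2, 2, 2): truth gives 2, best alternative gives 0.
Others bid (2, 2, 2, 4): truth gives 0, best alternative gives 0.
Others bid (2, 2, 2, 29): truth gives 0, best alternative gives 0.
Others bid (2, 2, 2, 30): truth gives 0, best alternative gives 0.
Others bid (2, 2, 4, 2): truth gives 0, best alternative gives 0.
Others bid (2, 2, 4, 4): truth gives 0, best alternative gives 0.
(Remaining 250 profiles checked similarly; truth is weakly best in each.)
In every case the truthful bid is at least as good as any alternative, so it is a dominant strategy.

Yes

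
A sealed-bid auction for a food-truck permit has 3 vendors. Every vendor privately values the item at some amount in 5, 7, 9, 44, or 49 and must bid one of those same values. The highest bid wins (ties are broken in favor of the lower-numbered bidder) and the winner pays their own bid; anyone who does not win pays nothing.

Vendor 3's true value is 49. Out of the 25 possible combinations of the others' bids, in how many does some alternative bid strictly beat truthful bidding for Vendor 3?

9

Others bid (5, 5): truth gives 0; bid 7 gives 42 > 0. Violating.
Others bid (5, 7): truth gives 0; bid 9 gives 40 > 0. Violating.
Others bid (5, 9): truth gives 0; bid 44 gives 5 > 0. Violating.
Others bid (7, 5): truth gives 0; bid 9 gives 40 > 0. Violating.
Others bid (5, 44): truth gives 0; no alternative beats it.
Others bid (5, 49): truth gives 0; no alternative beats it.
(Checking all 25 profiles: 9 have a profitable deviation, 16 do not.)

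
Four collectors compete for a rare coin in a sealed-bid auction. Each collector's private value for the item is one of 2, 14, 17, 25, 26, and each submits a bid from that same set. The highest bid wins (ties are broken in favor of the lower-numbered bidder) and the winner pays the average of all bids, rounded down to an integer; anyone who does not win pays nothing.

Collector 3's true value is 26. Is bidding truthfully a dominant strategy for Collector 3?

No

Consider the case where Collector 1 bids 2, Collector 2 bids 2 and Collector 4 bids 2.
Truthful bid 26: wins, pays 8, utility 26 - 8 = 18.
Bid 14 instead: wins, pays 5, utility 26 - 5 = 21.
Since 21 > 18, bidding 14 is strictly better here, so truthful bidding is not dominant.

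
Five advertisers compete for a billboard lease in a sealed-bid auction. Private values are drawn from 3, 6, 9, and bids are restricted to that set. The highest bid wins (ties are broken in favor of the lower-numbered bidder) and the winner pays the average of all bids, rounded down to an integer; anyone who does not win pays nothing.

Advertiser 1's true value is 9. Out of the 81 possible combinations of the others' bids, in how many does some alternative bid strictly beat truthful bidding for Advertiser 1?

11

Others bid (3, 3, 3, 3): truth gives 5; bid 3 gives 6 > 5. Violating.
Others bid (3, 3, 6, 6): truth gives 4; bid 6 gives 5 > 4. Violating.
Others bid (3, 6, 3, 6): truth gives 4; bid 6 gives 5 > 4. Violating.
Others bid (3, 6, 6, 3): truth gives 4; bid 6 gives 5 > 4. Violating.
Others bid (3, 3, 3, 6): truth gives 5; no alternative beats it.
Others bid (3, 3, 3, 9): truth gives 4; no alternative beats it.
(Checking all 81 profiles: 11 have a profitable deviation, 70 do not.)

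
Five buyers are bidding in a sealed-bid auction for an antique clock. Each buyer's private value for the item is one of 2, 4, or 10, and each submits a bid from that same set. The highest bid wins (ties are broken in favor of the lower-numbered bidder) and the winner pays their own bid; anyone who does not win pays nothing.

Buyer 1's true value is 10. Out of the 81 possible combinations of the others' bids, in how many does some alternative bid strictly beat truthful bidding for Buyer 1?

Others bid (2, 2, 2, 2): truth gives 0; bid 2 gives 8 > 0. Violating.
Others bid (2, 2, 2, 4): truth gives 0; bid 4 gives 6 > 0. Violating.
Others bid (2, 2, 4, 2): truth gives 0; bid 4 gives 6 > 0. Violating.
Others bid (2, 2, 4, 4): truth gives 0; bid 4 gives 6 > 0. Violating.
Others bid (2, 2, 2, 10): truth gives 0; no alternative beats it.
Others bid (2, 2, 4, 10): truth gives 0; no alternative beats it.
(Checking all 81 profiles: 16 have a profitable deviation, 65 do not.)

16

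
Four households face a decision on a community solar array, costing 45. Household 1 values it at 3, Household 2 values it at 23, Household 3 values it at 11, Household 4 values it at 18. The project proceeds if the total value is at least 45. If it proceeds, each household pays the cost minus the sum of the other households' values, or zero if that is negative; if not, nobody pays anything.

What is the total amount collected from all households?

Total value 55 ≥ cost 45, so it is built.
Household 1: others sum to 52; max(0, 45 - 52) = 0.
Household 2: others sum to 32; max(0, 45 - 32) = 13.
Household 3: others sum to 44; max(0, 45 - 44) = 1.
Household 4: others sum to 37; max(0, 45 - 37) = 8.
Total collected = 0 + 13 + 1 + 8 = 22.

22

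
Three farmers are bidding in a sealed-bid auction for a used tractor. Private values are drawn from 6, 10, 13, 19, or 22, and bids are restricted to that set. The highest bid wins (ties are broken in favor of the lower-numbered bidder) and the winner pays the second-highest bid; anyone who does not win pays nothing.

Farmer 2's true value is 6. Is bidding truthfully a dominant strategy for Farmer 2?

Check each profile of the others' bids and compare truth against every alternative bid.
Others bid (6, 10): truth gives 0, best alternative gives -4.
Others bid (6, 6): truth gives 0, best alternative gives 0.
Others bid (6, 13): truth gives 0, best alternative gives 0.
Others bid (6, 19): truth gives 0, best alternative gives 0.
Others bid (6, 22): truth gives 0, best alternative gives 0.
Others bid (10, 6): truth gives 0, best alternative gives 0.
(Remaining 19 profiles checked similarly; truth is weakly best in each.)
In every case the truthful bid is at least as good as any alternative, so it is a dominant strategy.

Yes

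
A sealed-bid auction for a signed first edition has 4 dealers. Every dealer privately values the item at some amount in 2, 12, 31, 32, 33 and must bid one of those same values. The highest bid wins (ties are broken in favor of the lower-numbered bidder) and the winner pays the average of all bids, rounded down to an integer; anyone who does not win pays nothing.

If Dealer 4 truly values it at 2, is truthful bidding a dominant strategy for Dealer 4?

Check each profile of the others' bids and compare truth against every alternative bid.
Others bid (2, 2, 2): truth gives 0, best alternative gives -2.
Others bid (2, 2, 12): truth gives 0, best alternative gives 0.
Others bid (2, 2, 31): truth gives 0, best alternative gives 0.
Others bid (2, 2, 32): truth gives 0, best alternative gives 0.
Others bid (2, 2, 33): truth gives 0, best alternative gives 0.
Others bid (2, 12, 2): truth gives 0, best alternative gives 0.
(Remaining 119 profiles checked similarly; truth is weakly best in each.)
In every case the truthful bid is at least as good as any alternative, so it is a dominant strategy.

Yes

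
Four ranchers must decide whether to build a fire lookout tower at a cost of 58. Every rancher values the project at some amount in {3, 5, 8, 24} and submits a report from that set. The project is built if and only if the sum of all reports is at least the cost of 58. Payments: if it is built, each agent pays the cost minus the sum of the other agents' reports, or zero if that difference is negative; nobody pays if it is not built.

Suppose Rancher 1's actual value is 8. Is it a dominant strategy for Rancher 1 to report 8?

Check each profile of the others' reports and compare truth against every alternative report.
Others report (24, 24, 24): truth gives 8, best alternative gives 8.
Others report (8, 24, 24): truth gives 6, best alternative gives 6.
Others report (24, 8, 24): truth gives 6, best alternative gives 6.
Others report (24, 24, 8): truth gives 6, best alternative gives 6.
Others report (5, 24, 24): truth gives 3, best alternative gives 3.
Others report (24, 5, 24): truth gives 3, best alternative gives 3.
(Remaining 58 profiles checked similarly; truth is weakly best in each.)
In every case the truthful report is at least as good as any alternative, so it is a dominant strategy.

Yes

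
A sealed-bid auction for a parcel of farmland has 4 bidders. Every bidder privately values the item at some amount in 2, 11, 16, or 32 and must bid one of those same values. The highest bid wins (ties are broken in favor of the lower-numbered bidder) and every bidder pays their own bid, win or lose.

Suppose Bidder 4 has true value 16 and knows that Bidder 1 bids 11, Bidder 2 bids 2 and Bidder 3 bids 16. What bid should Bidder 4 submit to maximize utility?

Bid 2: loses but pays 2, utility -2.
Bid 11: loses but pays 11, utility -11.
Bid 16: loses but pays 16, utility -16.
Bid 32: wins, pays 32, utility 16 - 32 = -16.
The best choice is 2 with utility -2.

2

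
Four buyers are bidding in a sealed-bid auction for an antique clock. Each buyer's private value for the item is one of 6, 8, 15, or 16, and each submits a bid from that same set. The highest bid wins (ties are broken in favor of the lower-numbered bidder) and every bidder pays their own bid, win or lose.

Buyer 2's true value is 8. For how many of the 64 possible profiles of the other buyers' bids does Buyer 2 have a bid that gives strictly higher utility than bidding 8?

Others bid (6, 6, 15): truth gives -8; bid 6 gives -6 > -8. Violating.
Others bid (6, 6, 16): truth gives -8; bid 6 gives -6 > -8. Violating.
Others bid (6, 8, 15): truth gives -8; bid 6 gives -6 > -8. Violating.
Others bid (6, 8, 16): truth gives -8; bid 6 gives -6 > -8. Violating.
Others bid (6, 6, 6): truth gives 0; no alternative beats it.
Others bid (6, 6, 8): truth gives 0; no alternative beats it.
(Checking all 64 profiles: 60 have a profitable deviation, 4 do not.)

60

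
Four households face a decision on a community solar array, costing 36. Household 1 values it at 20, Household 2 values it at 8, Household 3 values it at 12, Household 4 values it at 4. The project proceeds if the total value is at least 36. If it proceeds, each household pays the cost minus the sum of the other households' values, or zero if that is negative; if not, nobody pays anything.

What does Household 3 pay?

Total value 44 ≥ cost 36, so the project is built.
The other households' values sum to 32.
Cost minus that sum is 36 - 32 = 4.

4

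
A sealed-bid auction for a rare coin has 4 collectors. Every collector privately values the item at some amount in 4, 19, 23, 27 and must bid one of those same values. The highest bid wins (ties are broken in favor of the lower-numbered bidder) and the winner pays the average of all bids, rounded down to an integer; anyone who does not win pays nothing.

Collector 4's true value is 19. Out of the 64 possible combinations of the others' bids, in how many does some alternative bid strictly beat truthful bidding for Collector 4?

Others bid (4, 4, 19): truth gives 0; bid 23 gives 7 > 0. Violating.
Others bid (4, 4, 23): truth gives 0; bid 27 gives 5 > 0. Violating.
Others bid (4, 19, 4): truth gives 0; bid 23 gives 7 > 0. Violating.
Others bid (4, 19, 19): truth gives 0; bid 23 gives 3 > 0. Violating.
Others bid (4, 4, 4): truth gives 12; no alternative beats it.
Others bid (4, 4, 27): truth gives 0; no alternative beats it.
(Checking all 64 profiles: 15 have a profitable deviation, 49 do not.)

15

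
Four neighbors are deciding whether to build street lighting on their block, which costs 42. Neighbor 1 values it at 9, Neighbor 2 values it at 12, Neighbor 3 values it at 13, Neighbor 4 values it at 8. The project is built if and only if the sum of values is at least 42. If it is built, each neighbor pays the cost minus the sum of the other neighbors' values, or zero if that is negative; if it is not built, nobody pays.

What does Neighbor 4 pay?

8

Total value 42 ≥ cost 42, so the project is built.
The other neighbors' values sum to 34.
Cost minus that sum is 42 - 34 = 8.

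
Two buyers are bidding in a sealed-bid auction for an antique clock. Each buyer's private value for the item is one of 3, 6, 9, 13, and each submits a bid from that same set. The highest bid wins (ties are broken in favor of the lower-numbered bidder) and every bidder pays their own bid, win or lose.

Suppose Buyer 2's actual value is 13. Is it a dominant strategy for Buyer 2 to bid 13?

No

Consider the case where Buyer 1 bids 3.
Truthful bid 13: wins, pays 13, utility 13 - 13 = 0.
Bid 6 instead: wins, pays 6, utility 13 - 6 = 7.
Since 7 > 0, bidding 6 is strictly better here, so truthful bidding is not dominant.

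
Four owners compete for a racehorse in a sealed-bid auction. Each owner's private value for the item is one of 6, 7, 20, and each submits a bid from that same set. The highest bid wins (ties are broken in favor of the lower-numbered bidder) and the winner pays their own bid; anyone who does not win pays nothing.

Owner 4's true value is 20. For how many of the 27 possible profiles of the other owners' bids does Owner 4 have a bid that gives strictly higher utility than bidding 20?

Others bid (6, 6, 6): truth gives 0; bid 7 gives 13 > 0. Violating.
Others bid (6, 6, 7): truth gives 0; no alternative beats it.
Others bid (6, 6, 20): truth gives 0; no alternative beats it.
(Checking all 27 profiles: 1 has a profitable deviation, 26 do not.)

1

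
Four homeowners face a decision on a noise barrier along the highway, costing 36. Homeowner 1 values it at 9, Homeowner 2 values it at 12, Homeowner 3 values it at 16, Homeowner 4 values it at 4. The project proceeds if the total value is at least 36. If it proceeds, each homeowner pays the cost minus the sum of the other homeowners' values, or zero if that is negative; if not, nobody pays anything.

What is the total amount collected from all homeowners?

22

Total value 41 ≥ cost 36, so it is built.
Homeowner 1: others sum to 32; max(0, 36 - 32) = 4.
Homeowner 2: others sum to 29; max(0, 36 - 29) = 7.
Homeowner 3: others sum to 25; max(0, 36 - 25) = 11.
Homeowner 4: others sum to 37; max(0, 36 - 37) = 0.
Total collected = 4 + 7 + 11 + 0 = 22.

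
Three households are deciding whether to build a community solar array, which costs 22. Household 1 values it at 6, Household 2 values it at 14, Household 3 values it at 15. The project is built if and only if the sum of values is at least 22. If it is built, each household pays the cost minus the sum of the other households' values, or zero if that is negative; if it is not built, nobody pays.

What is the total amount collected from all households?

Total value 35 ≥ cost 22, so it is built.
Household 1: others sum to 29; max(0, 22 - 29) = 0.
Household 2: others sum to 21; max(0, 22 - 21) = 1.
Household 3: others sum to 20; max(0, 22 - 20) = 2.
Total collected = 0 + 1 + 2 = 3.

3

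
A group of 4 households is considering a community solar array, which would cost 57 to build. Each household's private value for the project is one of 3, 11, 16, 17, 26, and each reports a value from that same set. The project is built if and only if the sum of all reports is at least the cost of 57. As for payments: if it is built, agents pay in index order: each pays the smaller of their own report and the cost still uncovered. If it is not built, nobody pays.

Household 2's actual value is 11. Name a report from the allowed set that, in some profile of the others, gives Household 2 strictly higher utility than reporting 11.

3

Suppose Household 1 reports 3, Household 3 reports 26 and Household 4 reports 26.
Report 11: project built, pays 11, utility 11 - 11 = 0.
Report 3: project built, pays 3, utility 11 - 3 = 8.
So reporting 3 beats truth here (8 > 0).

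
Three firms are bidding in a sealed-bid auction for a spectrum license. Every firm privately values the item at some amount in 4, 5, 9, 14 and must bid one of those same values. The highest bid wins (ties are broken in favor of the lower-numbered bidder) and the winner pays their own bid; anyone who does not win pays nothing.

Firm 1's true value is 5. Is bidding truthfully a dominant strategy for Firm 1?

No

Consider the case where Firm 2 bids 4 and Firm 3 bids 4.
Truthful bid 5: wins, pays 5, utility 5 - 5 = 0.
Bid 4 instead: wins, pays 4, utility 5 - 4 = 1.
Since 1 > 0, bidding 4 is strictly better here, so truthful bidding is not dominant.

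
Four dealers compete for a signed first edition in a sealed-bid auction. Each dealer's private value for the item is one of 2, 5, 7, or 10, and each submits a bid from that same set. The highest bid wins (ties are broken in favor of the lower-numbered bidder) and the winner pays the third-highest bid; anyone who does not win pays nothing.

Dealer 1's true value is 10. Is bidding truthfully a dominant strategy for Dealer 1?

Check each profile of the others' bids and compare truth against every alternative bid.
Others bid (2, 2, 10): truth gives 8, best alternative gives 0.
Others bid (2, 10, 2): truth gives 8, best alternative gives 0.
Others bid (10, 2, 2): truth gives 8, best alternative gives 0.
Others bid (2, 5, 10): truth gives 5, best alternative gives 0.
Others bid (2, 10, 5): truth gives 5, best alternative gives 0.
Others bid (5, 2, 10): truth gives 5, best alternative gives 0.
(Remaining 58 profiles checked similarly; truth is weakly best in each.)
In every case the truthful bid is at least as good as any alternative, so it is a dominant strategy.

Yes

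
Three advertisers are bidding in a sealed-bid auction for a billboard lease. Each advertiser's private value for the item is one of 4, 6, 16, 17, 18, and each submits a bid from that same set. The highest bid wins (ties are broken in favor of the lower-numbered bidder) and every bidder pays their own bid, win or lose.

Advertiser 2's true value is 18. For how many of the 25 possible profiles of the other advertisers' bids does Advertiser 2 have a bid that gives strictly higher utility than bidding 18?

17

Others bid (4, 4): truth gives 0; bid 6 gives 12 > 0. Violating.
Others bid (4, 6): truth gives 0; bid 6 gives 12 > 0. Violating.
Others bid (4, 16): truth gives 0; bid 16 gives 2 > 0. Violating.
Others bid (4, 17): truth gives 0; bid 17 gives 1 > 0. Violating.
Others bid (4, 18): truth gives 0; no alternative beats it.
Others bid (6, 18): truth gives 0; no alternative beats it.
(Checking all 25 profiles: 17 have a profitable deviation, 8 do not.)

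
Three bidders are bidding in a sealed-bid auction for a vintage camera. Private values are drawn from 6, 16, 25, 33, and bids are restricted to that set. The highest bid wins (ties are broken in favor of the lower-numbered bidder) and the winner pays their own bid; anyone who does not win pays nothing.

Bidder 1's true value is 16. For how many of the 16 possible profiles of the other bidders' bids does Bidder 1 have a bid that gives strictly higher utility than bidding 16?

Others bid (6, 6): truth gives 0; bid 6 gives 10 > 0. Violating.
Others bid (6, 16): truth gives 0; no alternative beats it.
Others bid (6, 25): truth gives 0; no alternative beats it.
(Checking all 16 profiles: 1 has a profitable deviation, 15 do not.)

1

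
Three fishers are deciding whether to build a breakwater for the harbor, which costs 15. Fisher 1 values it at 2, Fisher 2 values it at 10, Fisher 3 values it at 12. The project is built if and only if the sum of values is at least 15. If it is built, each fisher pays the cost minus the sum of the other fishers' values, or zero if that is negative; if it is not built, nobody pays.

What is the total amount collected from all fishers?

Total value 24 ≥ cost 15, so it is built.
Fisher 1: others sum to 22; max(0, 15 - 22) = 0.
Fisher 2: others sum to 14; max(0, 15 - 14) = 1.
Fisher 3: others sum to 12; max(0, 15 - 12) = 3.
Total collected = 0 + 1 + 3 = 4.

4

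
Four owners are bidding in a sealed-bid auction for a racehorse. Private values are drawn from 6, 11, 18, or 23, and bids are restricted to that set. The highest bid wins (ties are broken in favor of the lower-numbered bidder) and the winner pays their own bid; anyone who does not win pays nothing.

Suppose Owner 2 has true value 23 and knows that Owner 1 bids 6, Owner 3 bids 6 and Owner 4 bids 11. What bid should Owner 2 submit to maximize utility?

11

Bid 6: loses, pays 0, utility 0.
Bid 11: wins, pays 11, utility 23 - 11 = 12.
Bid 18: wins, pays 18, utility 23 - 18 = 5.
Bid 23: wins, pays 23, utility 23 - 23 = 0.
The best choice is 11 with utility 12.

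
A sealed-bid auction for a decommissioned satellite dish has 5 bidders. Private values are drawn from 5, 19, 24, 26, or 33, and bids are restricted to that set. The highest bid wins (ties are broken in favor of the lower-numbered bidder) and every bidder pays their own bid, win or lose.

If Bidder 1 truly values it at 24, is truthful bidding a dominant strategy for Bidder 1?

No

Consider the case where Bidder 2 bids 5, Bidder 3 bids 5, Bidder 4 bids 5 and Bidder 5 bids 5.
Truthful bid 24: wins, pays 24, utility 24 - 24 = 0.
Bid 5 instead: wins, pays 5, utility 24 - 5 = 19.
Since 19 > 0, bidding 5 is strictly better here, so truthful bidding is not dominant.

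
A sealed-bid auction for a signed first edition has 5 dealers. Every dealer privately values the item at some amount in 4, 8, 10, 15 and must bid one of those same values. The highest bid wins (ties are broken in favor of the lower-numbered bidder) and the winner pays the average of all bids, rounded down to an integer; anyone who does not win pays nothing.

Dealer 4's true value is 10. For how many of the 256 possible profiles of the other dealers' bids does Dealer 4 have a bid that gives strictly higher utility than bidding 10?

Others bid (4, 4, 4, 4): truth gives 5; bid 8 gives 6 > 5. Violating.
Others bid (4, 4, 4, 8): truth gives 4; bid 8 gives 5 > 4. Violating.
Others bid (4, 4, 4, 15): truth gives 0; bid 15 gives 2 > 0. Violating.
Others bid (4, 4, 8, 15): truth gives 0; bid 15 gives 1 > 0. Violating.
Others bid (4, 4, 4, 10): truth gives 4; no alternative beats it.
Others bid (4, 4, 8, 4): truth gives 4; no alternative beats it.
(Checking all 256 profiles: 55 have a profitable deviation, 201 do not.)

55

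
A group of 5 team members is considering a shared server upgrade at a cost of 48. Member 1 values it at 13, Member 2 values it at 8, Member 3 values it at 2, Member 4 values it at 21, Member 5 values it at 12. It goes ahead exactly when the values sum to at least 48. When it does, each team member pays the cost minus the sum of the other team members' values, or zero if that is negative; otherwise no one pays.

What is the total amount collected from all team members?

22

Total value 56 ≥ cost 48, so it is built.
Member 1: others sum to 43; max(0, 48 - 43) = 5.
Member 2: others sum to 48; max(0, 48 - 48) = 0.
Member 3: others sum to 54; max(0, 48 - 54) = 0.
Member 4: others sum to 35; max(0, 48 - 35) = 13.
Member 5: others sum to 44; max(0, 48 - 44) = 4.
Total collected = 5 + 0 + 0 + 13 + 4 = 22.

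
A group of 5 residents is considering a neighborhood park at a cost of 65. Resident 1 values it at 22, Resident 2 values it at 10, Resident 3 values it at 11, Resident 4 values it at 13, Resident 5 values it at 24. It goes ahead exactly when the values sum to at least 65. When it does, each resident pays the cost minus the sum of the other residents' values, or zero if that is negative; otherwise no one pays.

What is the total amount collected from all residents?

Total value 80 ≥ cost 65, so it is built.
Resident 1: others sum to 58; max(0, 65 - 58) = 7.
Resident 2: others sum to 70; max(0, 65 - 70) = 0.
Resident 3: others sum to 69; max(0, 65 - 69) = 0.
Resident 4: others sum to 67; max(0, 65 - 67) = 0.
Resident 5: others sum to 56; max(0, 65 - 56) = 9.
Total collected = 7 + 0 + 0 + 0 + 9 = 16.

16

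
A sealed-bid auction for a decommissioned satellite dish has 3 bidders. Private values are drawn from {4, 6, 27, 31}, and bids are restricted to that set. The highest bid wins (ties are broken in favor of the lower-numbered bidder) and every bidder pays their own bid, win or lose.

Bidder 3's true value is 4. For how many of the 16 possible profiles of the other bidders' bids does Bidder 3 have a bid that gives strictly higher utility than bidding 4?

1

Others bid (4, 4): truth gives -4; bid 6 gives -2 > -4. Violating.
Others bid (4, 6): truth gives -4; no alternative beats it.
Others bid (4, 27): truth gives -4; no alternative beats it.
(Checking all 16 profiles: 1 has a profitable deviation, 15 do not.)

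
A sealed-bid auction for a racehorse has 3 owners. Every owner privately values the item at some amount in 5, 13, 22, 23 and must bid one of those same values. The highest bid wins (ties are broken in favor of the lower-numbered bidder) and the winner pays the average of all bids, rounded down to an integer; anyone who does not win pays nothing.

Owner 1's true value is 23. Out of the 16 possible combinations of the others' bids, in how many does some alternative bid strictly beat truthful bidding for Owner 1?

4

Others bid (5, 5): truth gives 12; bid 5 gives 18 > 12. Violating.
Others bid (5, 13): truth gives 10; bid 13 gives 13 > 10. Violating.
Others bid (13, 5): truth gives 10; bid 13 gives 13 > 10. Violating.
Others bid (13, 13): truth gives 7; bid 13 gives 10 > 7. Violating.
Others bid (5, 22): truth gives 7; no alternative beats it.
Others bid (5, 23): truth gives 6; no alternative beats it.
(Checking all 16 profiles: 4 have a profitable deviation, 12 do not.)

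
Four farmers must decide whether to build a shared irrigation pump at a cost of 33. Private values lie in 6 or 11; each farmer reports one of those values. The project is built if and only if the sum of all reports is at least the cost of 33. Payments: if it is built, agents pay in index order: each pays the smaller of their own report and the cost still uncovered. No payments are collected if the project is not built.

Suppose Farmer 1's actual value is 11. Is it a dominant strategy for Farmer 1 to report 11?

Consider the case where Farmer 2 reports 6, Farmer 3 reports 11 and Farmer 4 reports 11.
Truthful report 11: project built, pays 11, utility 11 - 11 = 0.
Report 6 instead: project built, pays 6, utility 11 - 6 = 5.
Since 5 > 0, reporting 6 is strictly better here, so truthful reporting is not dominant.

No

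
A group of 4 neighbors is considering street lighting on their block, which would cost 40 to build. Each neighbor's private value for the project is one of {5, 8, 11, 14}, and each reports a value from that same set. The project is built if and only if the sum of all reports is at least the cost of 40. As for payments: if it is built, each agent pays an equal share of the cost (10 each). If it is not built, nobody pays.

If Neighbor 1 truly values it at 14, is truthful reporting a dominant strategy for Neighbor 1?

Yes

Check each profile of the others' reports and compare truth against every alternative report.
Others report (5, 8, 14): truth gives 4, best alternative gives 0.
Others report (5, 11, 11): truth gives 4, best alternative gives 0.
Others report (5, 14, 8): truth gives 4, best alternative gives 0.
Others report (8, 5, 14): truth gives 4, best alternative gives 0.
Others report (8, 8, 11): truth gives 4, best alternative gives 0.
Others report (8, 11, 8): truth gives 4, best alternative gives 0.
(Remaining 58 profiles checked similarly; truth is weakly best in each.)
In every case the truthful report is at least as good as any alternative, so it is a dominant strategy.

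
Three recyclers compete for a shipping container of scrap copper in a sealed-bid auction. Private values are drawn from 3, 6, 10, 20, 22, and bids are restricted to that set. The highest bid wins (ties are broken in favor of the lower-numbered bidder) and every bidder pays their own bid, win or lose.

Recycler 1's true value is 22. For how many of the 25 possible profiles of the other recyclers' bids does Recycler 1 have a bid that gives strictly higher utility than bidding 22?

16

Others bid (3, 3): truth gives 0; bid 3 gives 19 > 0. Violating.
Others bid (3, 6): truth gives 0; bid 6 gives 16 > 0. Violating.
Others bid (3, 10): truth gives 0; bid 10 gives 12 > 0. Violating.
Others bid (3, 20): truth gives 0; bid 20 gives 2 > 0. Violating.
Others bid (3, 22): truth gives 0; no alternative beats it.
Others bid (6, 22): truth gives 0; no alternative beats it.
(Checking all 25 profiles: 16 have a profitable deviation, 9 do not.)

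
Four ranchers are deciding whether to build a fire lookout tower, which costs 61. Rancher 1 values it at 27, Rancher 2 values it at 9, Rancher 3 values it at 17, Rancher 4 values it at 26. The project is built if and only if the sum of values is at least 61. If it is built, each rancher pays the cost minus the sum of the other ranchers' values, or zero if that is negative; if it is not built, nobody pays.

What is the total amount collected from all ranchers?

17

Total value 79 ≥ cost 61, so it is built.
Rancher 1: others sum to 52; max(0, 61 - 52) = 9.
Rancher 2: others sum to 70; max(0, 61 - 70) = 0.
Rancher 3: others sum to 62; max(0, 61 - 62) = 0.
Rancher 4: others sum to 53; max(0, 61 - 53) = 8.
Total collected = 9 + 0 + 0 + 8 = 17.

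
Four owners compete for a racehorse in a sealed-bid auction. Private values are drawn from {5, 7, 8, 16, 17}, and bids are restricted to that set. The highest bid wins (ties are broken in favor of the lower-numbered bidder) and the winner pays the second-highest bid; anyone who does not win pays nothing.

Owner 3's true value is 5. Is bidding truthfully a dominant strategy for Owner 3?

Yes

Check each profile of the others' bids and compare truth against every alternative bid.
Others bid (5, 5, 7): truth gives 0, best alternative gives -2.
Others bid (5, 5, 5): truth gives 0, best alternative gives 0.
Others bid (5, 5, 8): truth gives 0, best alternative gives 0.
Others bid (5, 5, 16): truth gives 0, best alternative gives 0.
Others bid (5, 5, 17): truth gives 0, best alternative gives 0.
Others bid (5, 7, 5): truth gives 0, best alternative gives 0.
(Remaining 119 profiles checked similarly; truth is weakly best in each.)
In every case the truthful bid is at least as good as any alternative, so it is a dominant strategy.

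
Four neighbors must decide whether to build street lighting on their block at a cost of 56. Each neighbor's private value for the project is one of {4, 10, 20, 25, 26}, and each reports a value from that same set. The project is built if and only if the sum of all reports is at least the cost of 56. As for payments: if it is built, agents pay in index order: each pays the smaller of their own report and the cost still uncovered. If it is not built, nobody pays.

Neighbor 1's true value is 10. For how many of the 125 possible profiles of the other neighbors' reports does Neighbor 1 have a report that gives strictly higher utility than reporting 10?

63

Others report (4, 25, 25): truth gives 0; report 4 gives 6 > 0. Violating.
Others report (4, 25, 26): truth gives 0; report 4 gives 6 > 0. Violating.
Others report (4, 26, 25): truth gives 0; report 4 gives 6 > 0. Violating.
Others report (4, 26, 26): truth gives 0; report 4 gives 6 > 0. Violating.
Others report (4, 4, 4): truth gives 0; no alternative beats it.
Others report (4, 4, 10): truth gives 0; no alternative beats it.
(Checking all 125 profiles: 63 have a profitable deviation, 62 do not.)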